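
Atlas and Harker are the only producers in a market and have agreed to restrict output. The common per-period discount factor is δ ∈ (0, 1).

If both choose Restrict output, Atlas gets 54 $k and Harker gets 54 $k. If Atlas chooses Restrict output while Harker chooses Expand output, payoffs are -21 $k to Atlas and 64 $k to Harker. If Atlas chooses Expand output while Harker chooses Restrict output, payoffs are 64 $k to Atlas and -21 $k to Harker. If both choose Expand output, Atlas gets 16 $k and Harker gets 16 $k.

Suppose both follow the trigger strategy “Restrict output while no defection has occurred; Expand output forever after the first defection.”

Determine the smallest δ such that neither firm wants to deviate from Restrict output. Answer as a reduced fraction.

Under grim trigger the critical discount factor is (T−C)/(T−P) with T = 64, C = 54, P = 16.
δ* = (64−54)/(64−16) = 10/48 = 5/24.

5/24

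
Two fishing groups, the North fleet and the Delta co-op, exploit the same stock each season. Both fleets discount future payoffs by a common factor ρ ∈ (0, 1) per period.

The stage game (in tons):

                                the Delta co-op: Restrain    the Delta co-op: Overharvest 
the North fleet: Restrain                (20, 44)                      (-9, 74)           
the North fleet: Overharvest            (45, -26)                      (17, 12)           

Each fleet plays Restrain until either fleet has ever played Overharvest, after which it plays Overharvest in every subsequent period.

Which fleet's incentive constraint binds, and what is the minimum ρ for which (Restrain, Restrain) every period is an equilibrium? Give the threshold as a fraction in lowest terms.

For the North fleet: deviation gain 45−20 = 25, per-period punishment loss 20−17 = 3. IC gives ρ ≥ 25/28.
For the Delta co-op: gain 30, loss 32 per period, so ρ ≥ 30/62 = 15/31.
The tighter constraint is the North fleet's, so cooperation needs ρ ≥ 25/28.

the North fleet; ρ ≥ 25/28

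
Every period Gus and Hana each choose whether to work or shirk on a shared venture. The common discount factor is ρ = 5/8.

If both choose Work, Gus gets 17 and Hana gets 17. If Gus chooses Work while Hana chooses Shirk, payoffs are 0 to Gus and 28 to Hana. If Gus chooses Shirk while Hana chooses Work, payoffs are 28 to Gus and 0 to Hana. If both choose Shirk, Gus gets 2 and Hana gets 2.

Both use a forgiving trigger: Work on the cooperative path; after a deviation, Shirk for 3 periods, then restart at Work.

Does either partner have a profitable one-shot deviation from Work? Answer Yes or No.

No

A one-shot deviation gives 28 now, then 2 for 3 periods, then back to 17.
Gain from deviating: (28−17) today; loss: (17−2) in each of the next 3 periods.
No-deviation condition: (17−2)(ρ+…+ρ^3) ≥ 28−17, i.e. ρ+…+ρ^3 ≥ 11/15.
At ρ = 5/8: ρ+…+ρ^3 = 1.2598 ≥ 0.7333.
So cooperation is sustainable.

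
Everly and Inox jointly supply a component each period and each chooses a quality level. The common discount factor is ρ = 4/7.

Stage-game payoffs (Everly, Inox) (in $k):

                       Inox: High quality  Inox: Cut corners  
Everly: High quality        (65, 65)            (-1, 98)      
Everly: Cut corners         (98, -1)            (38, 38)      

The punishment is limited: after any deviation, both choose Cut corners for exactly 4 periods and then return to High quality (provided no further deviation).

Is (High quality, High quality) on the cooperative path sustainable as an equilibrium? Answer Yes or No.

No

IC: ρ+…+ρ^4 ≥ (98−65)/(65−38) = 11/9.
At ρ = 4/7: partial sum = 1.1912 < 1.2222. Cooperation not sustainable.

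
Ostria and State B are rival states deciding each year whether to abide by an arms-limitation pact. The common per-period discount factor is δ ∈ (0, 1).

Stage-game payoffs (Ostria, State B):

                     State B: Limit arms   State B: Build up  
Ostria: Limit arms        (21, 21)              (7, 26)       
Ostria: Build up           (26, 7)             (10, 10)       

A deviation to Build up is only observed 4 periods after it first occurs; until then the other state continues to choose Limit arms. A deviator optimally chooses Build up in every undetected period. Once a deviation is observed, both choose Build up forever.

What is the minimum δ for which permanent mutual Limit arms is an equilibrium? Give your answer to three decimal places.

A deviator earns 26 for 4 periods, then 10 forever; cooperating earns 21 forever. Multiplying the IC by (1−δ):
21 ≥ 26(1−δ^4) + 10δ^4, so 16·δ^4 ≥ 5 and δ^4 ≥ 5/16.
δ ≥ (5/16)^(1/4) ≈ 0.748.

0.748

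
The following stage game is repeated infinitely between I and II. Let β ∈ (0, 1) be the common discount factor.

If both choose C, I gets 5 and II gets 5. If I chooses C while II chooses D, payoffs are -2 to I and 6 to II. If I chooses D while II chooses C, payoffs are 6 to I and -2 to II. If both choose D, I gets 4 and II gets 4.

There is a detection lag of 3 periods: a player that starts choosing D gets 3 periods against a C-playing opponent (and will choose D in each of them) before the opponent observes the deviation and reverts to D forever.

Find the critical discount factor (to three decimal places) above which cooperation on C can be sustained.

0.794

Deviating for the 3 undetected periods gains 6−5 = 1 per period over cooperation, then loses 5−4 = 1 per period forever once punishment starts.
Gain: 1(1 + β + … + β^2); loss: 1·β^3/(1−β).
No profitable deviation ⇔ 1(1−β^3) ≤ 1·β^3, i.e. β^3 ≥ 1/(1+1) = 1/2.
Hence β ≥ (1/2)^(1/3) ≈ 0.794.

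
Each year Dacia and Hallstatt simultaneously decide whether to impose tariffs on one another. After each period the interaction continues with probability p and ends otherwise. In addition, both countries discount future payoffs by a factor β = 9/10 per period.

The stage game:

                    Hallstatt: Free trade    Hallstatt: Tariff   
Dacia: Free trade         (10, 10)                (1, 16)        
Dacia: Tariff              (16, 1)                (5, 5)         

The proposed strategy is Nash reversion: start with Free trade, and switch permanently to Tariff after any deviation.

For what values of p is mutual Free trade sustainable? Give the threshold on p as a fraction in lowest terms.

20/33

Expected continuation weight on next period's payoff is β·p = 9/10·p, which plays the role of the discount factor.
Cooperation requires 9/10·p ≥ (16−10)/(16−5) = 6/11, hence p ≥ 20/33.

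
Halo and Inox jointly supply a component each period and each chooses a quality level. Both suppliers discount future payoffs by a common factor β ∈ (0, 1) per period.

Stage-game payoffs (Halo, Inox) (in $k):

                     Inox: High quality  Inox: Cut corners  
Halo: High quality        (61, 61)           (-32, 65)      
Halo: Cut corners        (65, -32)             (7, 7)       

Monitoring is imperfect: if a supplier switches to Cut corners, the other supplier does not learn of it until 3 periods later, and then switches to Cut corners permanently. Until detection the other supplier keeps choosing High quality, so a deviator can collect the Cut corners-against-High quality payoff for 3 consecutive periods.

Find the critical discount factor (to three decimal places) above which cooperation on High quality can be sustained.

The best deviation is to choose Cut corners for all 3 undetected periods, earning 65 each, then 7 forever once detected.
Deviation value: 65(1−β^3)/(1−β) + 7β^3/(1−β); cooperation value: 61/(1−β).
IC: 61 ≥ 65(1−β^3) + 7β^3 = 65 − 58β^3.
So β^3 ≥ 4/58 = 2/29, giving β ≥ (2/29)^(1/3) ≈ 0.410.

0.410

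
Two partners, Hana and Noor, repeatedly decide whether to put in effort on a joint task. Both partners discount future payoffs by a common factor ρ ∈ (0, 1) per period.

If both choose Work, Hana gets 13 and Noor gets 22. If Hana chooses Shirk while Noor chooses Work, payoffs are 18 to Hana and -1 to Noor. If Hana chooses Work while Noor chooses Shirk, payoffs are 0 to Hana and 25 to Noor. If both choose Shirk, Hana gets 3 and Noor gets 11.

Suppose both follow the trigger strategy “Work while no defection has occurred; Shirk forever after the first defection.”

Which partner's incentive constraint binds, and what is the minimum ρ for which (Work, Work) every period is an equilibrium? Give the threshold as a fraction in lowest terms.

Hana; ρ ≥ 1/3

For Hana: deviation gain 18−13 = 5, per-period punishment loss 13−3 = 10. IC gives ρ ≥ 5/15 = 1/3.
For Noor: gain 3, loss 11 per period, so ρ ≥ 3/14.
The tighter constraint is Hana's, so cooperation needs ρ ≥ 1/3.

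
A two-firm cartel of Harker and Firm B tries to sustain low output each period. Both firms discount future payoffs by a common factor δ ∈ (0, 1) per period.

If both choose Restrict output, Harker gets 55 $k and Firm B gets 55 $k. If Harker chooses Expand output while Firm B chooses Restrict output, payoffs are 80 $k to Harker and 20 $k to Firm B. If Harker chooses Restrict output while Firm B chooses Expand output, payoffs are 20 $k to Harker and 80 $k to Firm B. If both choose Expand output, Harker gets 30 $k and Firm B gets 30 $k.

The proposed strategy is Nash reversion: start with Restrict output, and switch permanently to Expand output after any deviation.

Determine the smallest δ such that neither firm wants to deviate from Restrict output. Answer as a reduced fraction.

Cooperation forever yields 55 each period: 55/(1−δ).
Deviating yields 80 once, then 30 forever: 80 + 30δ/(1−δ).
No profitable deviation requires 55/(1−δ) ≥ 80 + 30δ/(1−δ).
Multiplying by (1−δ): 55 ≥ 80(1−δ) + 30δ = 80 − 50δ.
So 50δ ≥ 25, i.e. δ ≥ 25/50 = 1/2.

1/2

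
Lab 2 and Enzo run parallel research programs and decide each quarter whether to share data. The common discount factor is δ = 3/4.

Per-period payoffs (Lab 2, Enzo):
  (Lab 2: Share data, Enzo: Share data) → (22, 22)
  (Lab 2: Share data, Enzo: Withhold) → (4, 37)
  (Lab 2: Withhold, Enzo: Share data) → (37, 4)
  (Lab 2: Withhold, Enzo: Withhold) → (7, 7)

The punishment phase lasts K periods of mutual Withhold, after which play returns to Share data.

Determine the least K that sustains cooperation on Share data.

2

IC: δ(1−δ^K)/(1−δ) ≥ (37−22)/(22−7) = 1.
With δ = 3/4: need 1 − δ^K ≥ 1·(1−3/4)/(3/4), i.e. δ^K ≤ 0.6667.
Since (3/4)^1 = 0.7500 and (3/4)^2 = 0.5625, the smallest such K is 2.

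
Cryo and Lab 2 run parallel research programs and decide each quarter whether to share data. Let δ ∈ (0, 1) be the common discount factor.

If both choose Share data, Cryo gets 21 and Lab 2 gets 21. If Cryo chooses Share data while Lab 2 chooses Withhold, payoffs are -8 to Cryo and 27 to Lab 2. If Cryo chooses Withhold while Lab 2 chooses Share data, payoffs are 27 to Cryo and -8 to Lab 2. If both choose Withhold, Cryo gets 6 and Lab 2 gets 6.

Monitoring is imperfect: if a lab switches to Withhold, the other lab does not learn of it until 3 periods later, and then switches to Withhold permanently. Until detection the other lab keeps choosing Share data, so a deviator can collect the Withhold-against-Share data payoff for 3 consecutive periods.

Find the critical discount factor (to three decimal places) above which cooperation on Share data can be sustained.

Deviating for the 3 undetected periods gains 27−21 = 6 per period over cooperation, then loses 21−6 = 15 per period forever once punishment starts.
Gain: 6(1 + δ + … + δ^2); loss: 15·δ^3/(1−δ).
No profitable deviation ⇔ 6(1−δ^3) ≤ 15·δ^3, i.e. δ^3 ≥ 6/(6+15) = 2/7.
Hence δ ≥ (2/7)^(1/3) ≈ 0.659.

0.659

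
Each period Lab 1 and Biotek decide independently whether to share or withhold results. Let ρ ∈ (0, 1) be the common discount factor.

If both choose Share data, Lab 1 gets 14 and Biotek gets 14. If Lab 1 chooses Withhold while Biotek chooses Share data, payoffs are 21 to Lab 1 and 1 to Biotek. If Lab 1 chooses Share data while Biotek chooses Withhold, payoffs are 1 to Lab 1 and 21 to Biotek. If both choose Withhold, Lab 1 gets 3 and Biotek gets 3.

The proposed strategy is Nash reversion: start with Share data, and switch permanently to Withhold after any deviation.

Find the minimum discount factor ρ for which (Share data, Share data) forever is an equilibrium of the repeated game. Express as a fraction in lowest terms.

Cooperation forever yields 14 each period: 14/(1−ρ).
Deviating yields 21 once, then 3 forever: 21 + 3ρ/(1−ρ).
No profitable deviation requires 14/(1−ρ) ≥ 21 + 3ρ/(1−ρ).
Multiplying by (1−ρ): 14 ≥ 21(1−ρ) + 3ρ = 21 − 18ρ.
So 18ρ ≥ 7, i.e. ρ ≥ 7/18.

7/18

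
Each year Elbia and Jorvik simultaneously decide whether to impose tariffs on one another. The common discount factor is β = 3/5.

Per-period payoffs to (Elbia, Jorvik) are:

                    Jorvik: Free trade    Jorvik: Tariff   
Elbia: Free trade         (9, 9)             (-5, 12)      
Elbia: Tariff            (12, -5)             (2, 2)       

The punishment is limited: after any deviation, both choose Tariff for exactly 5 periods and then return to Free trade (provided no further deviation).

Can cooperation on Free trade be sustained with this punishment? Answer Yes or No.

A one-shot deviation gives 12 now, then 2 for 5 periods, then back to 9.
Gain from deviating: (12−9) today; loss: (9−2) in each of the next 5 periods.
No-deviation condition: (9−2)(β+…+β^5) ≥ 12−9, i.e. β+…+β^5 ≥ 3/7.
At β = 3/5: β+…+β^5 = 1.3834 ≥ 0.4286.
So cooperation is sustainable.

Yes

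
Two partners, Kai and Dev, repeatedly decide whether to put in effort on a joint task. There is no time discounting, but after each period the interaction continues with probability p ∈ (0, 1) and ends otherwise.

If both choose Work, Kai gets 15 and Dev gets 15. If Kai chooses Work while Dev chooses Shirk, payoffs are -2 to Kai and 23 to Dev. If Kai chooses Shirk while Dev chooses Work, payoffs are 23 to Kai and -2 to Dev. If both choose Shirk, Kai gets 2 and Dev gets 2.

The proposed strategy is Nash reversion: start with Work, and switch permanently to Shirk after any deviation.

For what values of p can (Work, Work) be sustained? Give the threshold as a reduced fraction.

With no time discounting, the continuation probability p plays the role of the discount factor.
Grim-trigger IC: 15/(1−p) ≥ 23 + 2p/(1−p) ⇒ p ≥ (23−15)/(23−2) = 8/21.

8/21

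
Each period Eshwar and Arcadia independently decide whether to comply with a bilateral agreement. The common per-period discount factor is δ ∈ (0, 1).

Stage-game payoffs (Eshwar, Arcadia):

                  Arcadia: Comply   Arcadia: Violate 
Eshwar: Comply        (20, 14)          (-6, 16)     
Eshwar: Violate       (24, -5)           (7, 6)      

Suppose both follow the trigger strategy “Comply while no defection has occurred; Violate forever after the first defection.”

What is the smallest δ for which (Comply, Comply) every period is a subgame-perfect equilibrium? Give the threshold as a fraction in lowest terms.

Eshwar's threshold: (24−20)/(24−7) = 4/17.
Arcadia's threshold: (16−14)/(16−6) = 1/5.
4/17 > 1/5, so Eshwar binds and δ* = 4/17.

4/17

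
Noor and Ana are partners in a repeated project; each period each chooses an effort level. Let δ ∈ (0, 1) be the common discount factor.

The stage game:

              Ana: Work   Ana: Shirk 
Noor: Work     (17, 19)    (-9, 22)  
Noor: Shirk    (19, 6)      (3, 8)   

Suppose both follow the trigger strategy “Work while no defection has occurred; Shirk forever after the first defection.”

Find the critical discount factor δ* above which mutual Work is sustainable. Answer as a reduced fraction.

3/14

For Noor: deviation gain 19−17 = 2, per-period punishment loss 17−3 = 14. IC gives δ ≥ 2/16 = 1/8.
For Ana: gain 3, loss 11 per period, so δ ≥ 3/14.
The tighter constraint is Ana's, so cooperation needs δ ≥ 3/14.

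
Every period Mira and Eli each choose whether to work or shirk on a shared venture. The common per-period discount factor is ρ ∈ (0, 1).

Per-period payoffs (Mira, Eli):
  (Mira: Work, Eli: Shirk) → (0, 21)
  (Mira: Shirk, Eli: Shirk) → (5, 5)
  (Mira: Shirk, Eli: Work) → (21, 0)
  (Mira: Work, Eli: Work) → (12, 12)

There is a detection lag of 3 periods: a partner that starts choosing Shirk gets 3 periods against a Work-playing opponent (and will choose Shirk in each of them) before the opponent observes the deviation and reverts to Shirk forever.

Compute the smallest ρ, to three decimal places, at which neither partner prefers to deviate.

0.825

A deviator earns 21 for 3 periods, then 5 forever; cooperating earns 12 forever. Multiplying the IC by (1−ρ):
12 ≥ 21(1−ρ^3) + 5ρ^3, so 16·ρ^3 ≥ 9 and ρ^3 ≥ 9/16.
ρ ≥ (9/16)^(1/3) ≈ 0.825.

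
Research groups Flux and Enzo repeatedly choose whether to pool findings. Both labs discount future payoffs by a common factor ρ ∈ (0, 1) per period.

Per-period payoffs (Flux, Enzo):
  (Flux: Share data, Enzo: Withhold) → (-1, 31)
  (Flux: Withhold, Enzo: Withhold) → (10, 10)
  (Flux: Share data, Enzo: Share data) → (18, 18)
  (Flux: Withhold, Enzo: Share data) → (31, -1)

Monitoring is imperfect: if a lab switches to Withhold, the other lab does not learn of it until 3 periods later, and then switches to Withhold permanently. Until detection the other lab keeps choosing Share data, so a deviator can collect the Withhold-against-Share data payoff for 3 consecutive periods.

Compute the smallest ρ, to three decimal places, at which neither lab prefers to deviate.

0.852

A deviator earns 31 for 3 periods, then 10 forever; cooperating earns 18 forever. Multiplying the IC by (1−ρ):
18 ≥ 31(1−ρ^3) + 10ρ^3, so 21·ρ^3 ≥ 13 and ρ^3 ≥ 13/21.
ρ ≥ (13/21)^(1/3) ≈ 0.852.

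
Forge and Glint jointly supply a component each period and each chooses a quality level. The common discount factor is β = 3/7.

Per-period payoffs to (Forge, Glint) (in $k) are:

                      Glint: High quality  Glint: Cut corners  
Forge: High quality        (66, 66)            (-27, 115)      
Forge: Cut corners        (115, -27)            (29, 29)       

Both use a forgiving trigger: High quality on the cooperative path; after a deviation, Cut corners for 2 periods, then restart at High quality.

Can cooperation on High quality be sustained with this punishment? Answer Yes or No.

Comparing payoff streams over the 3 periods until play realigns: cooperate → 66(1+β+…+β^2); deviate → 115 + 29(β+…+β^2).
Cooperation is sustained iff (66−29)(β+…+β^2) ≥ 115−66.
β+…+β^2 = 3/7·(1−(3/7)^2)/(1−3/7) = 0.6122, and (115−66)/(66−29) = 1.3243.
0.6122 < 1.3243, so cooperation is not sustainable.

No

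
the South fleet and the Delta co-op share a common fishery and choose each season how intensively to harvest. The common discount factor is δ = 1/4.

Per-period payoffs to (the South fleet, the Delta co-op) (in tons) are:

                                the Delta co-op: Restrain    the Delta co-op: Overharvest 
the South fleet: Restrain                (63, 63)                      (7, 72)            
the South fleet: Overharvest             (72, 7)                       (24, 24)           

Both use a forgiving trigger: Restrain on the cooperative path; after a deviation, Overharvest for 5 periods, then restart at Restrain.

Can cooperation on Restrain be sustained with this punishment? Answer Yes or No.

A one-shot deviation gives 72 now, then 24 for 5 periods, then back to 63.
Gain from deviating: (72−63) today; loss: (63−24) in each of the next 5 periods.
No-deviation condition: (63−24)(δ+…+δ^5) ≥ 72−63, i.e. δ+…+δ^5 ≥ 3/13.
At δ = 1/4: δ+…+δ^5 = 0.3330 ≥ 0.2308.
So cooperation is sustainable.

Yes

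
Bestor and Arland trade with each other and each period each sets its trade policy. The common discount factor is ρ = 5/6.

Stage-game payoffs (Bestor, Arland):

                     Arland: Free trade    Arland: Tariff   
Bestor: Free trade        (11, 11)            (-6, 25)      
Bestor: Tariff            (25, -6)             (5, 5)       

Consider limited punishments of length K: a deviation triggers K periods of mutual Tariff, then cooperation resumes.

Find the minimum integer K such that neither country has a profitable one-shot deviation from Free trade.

4

Need Σ_{k=1}^{K} ρ^k ≥ (25−11)/(11−5) = 2.3333 at ρ = 5/6.
At K = 3 the sum is 2.1065 < 2.3333; at K = 4 it is 2.5887 ≥ 2.3333.
So the minimum punishment length is K = 4.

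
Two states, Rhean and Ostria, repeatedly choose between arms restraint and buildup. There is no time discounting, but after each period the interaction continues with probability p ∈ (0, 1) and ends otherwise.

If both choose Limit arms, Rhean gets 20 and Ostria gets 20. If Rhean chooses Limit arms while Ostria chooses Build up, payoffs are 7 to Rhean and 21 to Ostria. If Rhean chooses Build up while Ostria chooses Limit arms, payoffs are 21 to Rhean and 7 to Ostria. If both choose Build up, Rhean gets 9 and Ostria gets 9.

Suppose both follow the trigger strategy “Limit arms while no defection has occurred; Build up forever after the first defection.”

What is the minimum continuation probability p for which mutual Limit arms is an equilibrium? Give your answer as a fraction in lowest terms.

1/12

Expected cooperation value is 20 + p·20 + p²·20 + … = 20/(1−p); deviation gives 21 + p·9/(1−p).
20 ≥ 21(1−p) + 9p ⇒ 12p ≥ 1 ⇒ p ≥ 1/12.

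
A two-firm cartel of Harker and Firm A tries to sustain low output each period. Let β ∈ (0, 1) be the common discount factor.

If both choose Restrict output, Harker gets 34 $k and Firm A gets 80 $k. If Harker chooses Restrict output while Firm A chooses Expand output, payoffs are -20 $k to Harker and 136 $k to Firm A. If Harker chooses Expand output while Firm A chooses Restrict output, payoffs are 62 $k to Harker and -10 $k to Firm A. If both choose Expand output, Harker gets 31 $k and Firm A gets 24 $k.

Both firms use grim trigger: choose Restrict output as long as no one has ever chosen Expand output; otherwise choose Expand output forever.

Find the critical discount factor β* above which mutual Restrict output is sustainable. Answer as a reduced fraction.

28/31

Harker's threshold: (62−34)/(62−31) = 28/31.
Firm A's threshold: (136−80)/(136−24) = 1/2.
28/31 > 1/2, so Harker binds and β* = 28/31.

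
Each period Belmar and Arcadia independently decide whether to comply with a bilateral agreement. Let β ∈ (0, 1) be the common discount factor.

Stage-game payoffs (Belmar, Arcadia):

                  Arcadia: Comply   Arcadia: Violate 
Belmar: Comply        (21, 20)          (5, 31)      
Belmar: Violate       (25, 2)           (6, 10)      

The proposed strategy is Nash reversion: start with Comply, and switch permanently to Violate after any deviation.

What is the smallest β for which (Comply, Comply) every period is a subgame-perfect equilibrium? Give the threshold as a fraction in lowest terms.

11/21

Belmar's threshold: (25−21)/(25−6) = 4/19.
Arcadia's threshold: (31−20)/(31−10) = 11/21.
4/19 < 11/21, so Arcadia binds and β* = 11/21.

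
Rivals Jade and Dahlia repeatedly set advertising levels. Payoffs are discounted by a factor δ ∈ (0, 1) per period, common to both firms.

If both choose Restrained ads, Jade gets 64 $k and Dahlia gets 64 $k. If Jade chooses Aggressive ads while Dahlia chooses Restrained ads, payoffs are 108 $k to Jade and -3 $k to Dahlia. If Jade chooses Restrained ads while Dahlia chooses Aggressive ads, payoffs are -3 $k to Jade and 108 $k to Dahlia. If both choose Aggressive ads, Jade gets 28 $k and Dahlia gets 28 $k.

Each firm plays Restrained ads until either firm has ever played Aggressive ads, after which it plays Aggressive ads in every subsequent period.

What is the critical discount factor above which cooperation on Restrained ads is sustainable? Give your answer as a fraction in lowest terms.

11/20

Cooperation forever yields 64 each period: 64/(1−δ).
Deviating yields 108 once, then 28 forever: 108 + 28δ/(1−δ).
No profitable deviation requires 64/(1−δ) ≥ 108 + 28δ/(1−δ).
Multiplying by (1−δ): 64 ≥ 108(1−δ) + 28δ = 108 − 80δ.
So 80δ ≥ 44, i.e. δ ≥ 44/80 = 11/20.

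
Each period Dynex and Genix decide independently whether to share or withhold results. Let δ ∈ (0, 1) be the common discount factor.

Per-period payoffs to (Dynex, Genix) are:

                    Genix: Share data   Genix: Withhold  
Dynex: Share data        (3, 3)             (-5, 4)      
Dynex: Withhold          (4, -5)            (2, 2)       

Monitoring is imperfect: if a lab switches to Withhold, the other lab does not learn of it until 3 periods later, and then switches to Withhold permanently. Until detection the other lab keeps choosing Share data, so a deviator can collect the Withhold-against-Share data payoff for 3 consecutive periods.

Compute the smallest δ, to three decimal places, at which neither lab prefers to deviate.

A deviator earns 4 for 3 periods, then 2 forever; cooperating earns 3 forever. Multiplying the IC by (1−δ):
3 ≥ 4(1−δ^3) + 2δ^3, so 2·δ^3 ≥ 1 and δ^3 ≥ 1/2.
δ ≥ (1/2)^(1/3) ≈ 0.794.

0.794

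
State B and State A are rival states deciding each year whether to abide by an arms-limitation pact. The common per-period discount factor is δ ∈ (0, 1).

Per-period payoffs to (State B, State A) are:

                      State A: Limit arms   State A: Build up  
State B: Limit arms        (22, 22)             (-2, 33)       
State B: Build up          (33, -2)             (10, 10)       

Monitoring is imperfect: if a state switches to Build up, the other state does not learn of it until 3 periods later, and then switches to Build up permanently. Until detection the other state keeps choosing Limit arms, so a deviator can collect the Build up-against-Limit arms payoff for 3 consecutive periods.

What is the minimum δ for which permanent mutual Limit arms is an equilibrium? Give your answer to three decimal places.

The best deviation is to choose Build up for all 3 undetected periods, earning 33 each, then 10 forever once detected.
Deviation value: 33(1−δ^3)/(1−δ) + 10δ^3/(1−δ); cooperation value: 22/(1−δ).
IC: 22 ≥ 33(1−δ^3) + 10δ^3 = 33 − 23δ^3.
So δ^3 ≥ 11/23, giving δ ≥ (11/23)^(1/3) ≈ 0.782.

0.782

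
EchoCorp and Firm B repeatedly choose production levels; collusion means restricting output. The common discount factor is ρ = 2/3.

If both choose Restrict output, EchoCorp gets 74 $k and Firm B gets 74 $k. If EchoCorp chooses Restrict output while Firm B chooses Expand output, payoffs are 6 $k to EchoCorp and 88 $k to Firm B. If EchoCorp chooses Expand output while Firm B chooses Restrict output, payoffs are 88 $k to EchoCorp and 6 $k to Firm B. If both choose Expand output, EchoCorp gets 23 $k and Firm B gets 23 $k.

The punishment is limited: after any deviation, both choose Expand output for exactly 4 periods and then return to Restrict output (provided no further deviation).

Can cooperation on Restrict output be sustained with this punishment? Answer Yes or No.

Comparing payoff streams over the 5 periods until play realigns: cooperate → 74(1+ρ+…+ρ^4); deviate → 88 + 23(ρ+…+ρ^4).
Cooperation is sustained iff (74−23)(ρ+…+ρ^4) ≥ 88−74.
ρ+…+ρ^4 = 2/3·(1−(2/3)^4)/(1−2/3) = 1.6049, and (88−74)/(74−23) = 0.2745.
1.6049 ≥ 0.2745, so cooperation is sustainable.

Yes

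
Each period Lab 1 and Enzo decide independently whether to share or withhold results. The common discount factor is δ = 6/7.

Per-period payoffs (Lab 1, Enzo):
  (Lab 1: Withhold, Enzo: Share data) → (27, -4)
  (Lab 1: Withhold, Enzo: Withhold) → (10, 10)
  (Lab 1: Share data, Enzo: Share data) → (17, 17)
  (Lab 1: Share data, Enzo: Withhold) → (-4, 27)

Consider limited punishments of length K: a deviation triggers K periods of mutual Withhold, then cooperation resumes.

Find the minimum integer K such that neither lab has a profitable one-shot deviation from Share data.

2

Need Σ_{k=1}^{K} δ^k ≥ (27−17)/(17−10) = 1.4286 at δ = 6/7.
At K = 1 the sum is 0.8571 < 1.4286; at K = 2 it is 1.5918 ≥ 1.4286.
So the minimum punishment length is K = 2.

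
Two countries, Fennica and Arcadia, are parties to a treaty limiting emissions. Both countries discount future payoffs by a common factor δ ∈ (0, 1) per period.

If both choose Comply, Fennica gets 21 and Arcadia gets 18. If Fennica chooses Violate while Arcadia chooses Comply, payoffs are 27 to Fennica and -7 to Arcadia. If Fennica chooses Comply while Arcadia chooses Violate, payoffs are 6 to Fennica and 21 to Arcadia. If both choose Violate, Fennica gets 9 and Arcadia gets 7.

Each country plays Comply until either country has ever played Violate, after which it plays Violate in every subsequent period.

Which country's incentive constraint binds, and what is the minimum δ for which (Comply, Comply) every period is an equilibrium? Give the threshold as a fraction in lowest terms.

Fennica: cooperation gives 21 each period; deviation gives 27 once then 9 forever.
  21/(1−δ) ≥ 27 + 9δ/(1−δ) ⇒ δ ≥ 6/18 = 1/3.
Arcadia: cooperation gives 18 each period; deviation gives 21 once then 7 forever.
  δ ≥ 3/14.
Both must hold, so the binding constraint is Fennica's: δ ≥ 1/3.

Fennica; δ ≥ 1/3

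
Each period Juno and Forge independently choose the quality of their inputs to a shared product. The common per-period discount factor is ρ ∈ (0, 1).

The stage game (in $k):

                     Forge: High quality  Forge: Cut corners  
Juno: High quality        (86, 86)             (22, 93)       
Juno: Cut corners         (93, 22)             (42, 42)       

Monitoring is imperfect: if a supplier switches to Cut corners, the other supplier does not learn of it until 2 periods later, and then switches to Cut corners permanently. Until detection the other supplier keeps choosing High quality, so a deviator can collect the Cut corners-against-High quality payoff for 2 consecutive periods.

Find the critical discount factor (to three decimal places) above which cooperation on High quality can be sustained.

Deviating for the 2 undetected periods gains 93−86 = 7 per period over cooperation, then loses 86−42 = 44 per period forever once punishment starts.
Gain: 7(1 + ρ + … + ρ^1); loss: 44·ρ^2/(1−ρ).
No profitable deviation ⇔ 7(1−ρ^2) ≤ 44·ρ^2, i.e. ρ^2 ≥ 7/(7+44) = 7/51.
Hence ρ ≥ (7/51)^(1/2) ≈ 0.370.

0.370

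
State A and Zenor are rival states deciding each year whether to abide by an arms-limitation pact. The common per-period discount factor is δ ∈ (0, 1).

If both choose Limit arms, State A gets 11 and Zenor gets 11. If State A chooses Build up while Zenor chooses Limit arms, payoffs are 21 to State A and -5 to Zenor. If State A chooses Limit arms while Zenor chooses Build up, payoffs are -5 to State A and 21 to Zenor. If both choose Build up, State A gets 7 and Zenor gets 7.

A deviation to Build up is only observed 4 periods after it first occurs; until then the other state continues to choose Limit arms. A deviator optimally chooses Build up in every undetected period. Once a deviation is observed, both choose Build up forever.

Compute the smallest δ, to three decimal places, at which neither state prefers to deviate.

0.919

Deviating for the 4 undetected periods gains 21−11 = 10 per period over cooperation, then loses 11−7 = 4 per period forever once punishment starts.
Gain: 10(1 + δ + … + δ^3); loss: 4·δ^4/(1−δ).
No profitable deviation ⇔ 10(1−δ^4) ≤ 4·δ^4, i.e. δ^4 ≥ 10/(10+4) = 5/7.
Hence δ ≥ (5/7)^(1/4) ≈ 0.919.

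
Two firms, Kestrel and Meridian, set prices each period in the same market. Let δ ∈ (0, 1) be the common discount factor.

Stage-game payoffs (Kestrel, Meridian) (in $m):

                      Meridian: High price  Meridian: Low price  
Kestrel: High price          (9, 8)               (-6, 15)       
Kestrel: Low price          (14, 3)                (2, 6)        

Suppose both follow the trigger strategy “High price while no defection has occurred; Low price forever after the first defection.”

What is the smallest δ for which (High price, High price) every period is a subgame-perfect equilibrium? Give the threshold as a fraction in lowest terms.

7/9

For Kestrel: deviation gain 14−9 = 5, per-period punishment loss 9−2 = 7. IC gives δ ≥ 5/12.
For Meridian: gain 7, loss 2 per period, so δ ≥ 7/9.
The tighter constraint is Meridian's, so cooperation needs δ ≥ 7/9.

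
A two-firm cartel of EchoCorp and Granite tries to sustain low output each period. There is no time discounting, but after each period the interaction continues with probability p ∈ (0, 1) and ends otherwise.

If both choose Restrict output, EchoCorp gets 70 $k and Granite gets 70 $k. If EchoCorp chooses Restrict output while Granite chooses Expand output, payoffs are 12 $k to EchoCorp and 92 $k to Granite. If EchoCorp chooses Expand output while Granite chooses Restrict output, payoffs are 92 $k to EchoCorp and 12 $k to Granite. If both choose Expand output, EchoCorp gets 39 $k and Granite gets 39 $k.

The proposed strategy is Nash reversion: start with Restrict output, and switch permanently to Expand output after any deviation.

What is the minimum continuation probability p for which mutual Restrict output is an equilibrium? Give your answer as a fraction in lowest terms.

22/53

Expected cooperation value is 70 + p·70 + p²·70 + … = 70/(1−p); deviation gives 92 + p·39/(1−p).
70 ≥ 92(1−p) + 39p ⇒ 53p ≥ 22 ⇒ p ≥ 22/53.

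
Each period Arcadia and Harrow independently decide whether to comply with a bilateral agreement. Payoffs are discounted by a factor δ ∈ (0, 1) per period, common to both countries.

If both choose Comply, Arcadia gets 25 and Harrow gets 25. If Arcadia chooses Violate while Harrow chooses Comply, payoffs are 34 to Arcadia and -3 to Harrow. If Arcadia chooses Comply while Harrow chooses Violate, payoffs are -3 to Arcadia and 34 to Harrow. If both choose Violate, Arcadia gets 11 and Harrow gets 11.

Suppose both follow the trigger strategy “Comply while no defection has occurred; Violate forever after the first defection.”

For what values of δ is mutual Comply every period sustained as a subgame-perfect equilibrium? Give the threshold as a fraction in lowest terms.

9/23

Under grim trigger the critical discount factor is (T−C)/(T−P) with T = 34, C = 25, P = 11.
δ* = (34−25)/(34−11) = 9/23.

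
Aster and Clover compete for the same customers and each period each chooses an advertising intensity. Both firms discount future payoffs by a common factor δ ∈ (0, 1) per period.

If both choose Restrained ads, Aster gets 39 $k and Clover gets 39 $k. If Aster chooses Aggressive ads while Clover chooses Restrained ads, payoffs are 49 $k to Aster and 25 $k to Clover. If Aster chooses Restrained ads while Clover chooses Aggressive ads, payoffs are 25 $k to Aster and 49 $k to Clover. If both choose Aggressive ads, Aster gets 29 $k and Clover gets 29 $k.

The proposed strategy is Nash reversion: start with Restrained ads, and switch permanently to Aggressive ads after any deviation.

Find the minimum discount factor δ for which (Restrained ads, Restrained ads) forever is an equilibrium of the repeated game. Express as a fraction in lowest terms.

39/(1−δ) ≥ 49 + 29δ/(1−δ)
39 ≥ 49 − 20δ
δ ≥ 10/20 = 1/2.

1/2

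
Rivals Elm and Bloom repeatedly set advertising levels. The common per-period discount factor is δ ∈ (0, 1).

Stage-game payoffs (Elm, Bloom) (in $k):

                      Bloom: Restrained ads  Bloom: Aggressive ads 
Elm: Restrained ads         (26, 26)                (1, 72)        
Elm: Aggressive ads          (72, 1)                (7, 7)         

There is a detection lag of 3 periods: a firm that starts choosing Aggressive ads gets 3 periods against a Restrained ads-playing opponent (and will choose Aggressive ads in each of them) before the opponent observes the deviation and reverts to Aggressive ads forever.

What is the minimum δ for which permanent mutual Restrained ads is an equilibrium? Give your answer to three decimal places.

0.891

The best deviation is to choose Aggressive ads for all 3 undetected periods, earning 72 each, then 7 forever once detected.
Deviation value: 72(1−δ^3)/(1−δ) + 7δ^3/(1−δ); cooperation value: 26/(1−δ).
IC: 26 ≥ 72(1−δ^3) + 7δ^3 = 72 − 65δ^3.
So δ^3 ≥ 46/65, giving δ ≥ (46/65)^(1/3) ≈ 0.891.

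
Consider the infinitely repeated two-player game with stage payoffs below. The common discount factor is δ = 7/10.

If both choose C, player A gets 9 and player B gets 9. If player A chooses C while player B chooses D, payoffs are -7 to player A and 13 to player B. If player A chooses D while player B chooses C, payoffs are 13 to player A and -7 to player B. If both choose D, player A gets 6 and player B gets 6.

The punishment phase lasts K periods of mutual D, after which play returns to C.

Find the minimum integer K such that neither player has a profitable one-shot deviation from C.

3

Need Σ_{k=1}^{K} δ^k ≥ (13−9)/(9−6) = 1.3333 at δ = 7/10.
At K = 2 the sum is 1.1900 < 1.3333; at K = 3 it is 1.5330 ≥ 1.3333.
So the minimum punishment length is K = 3.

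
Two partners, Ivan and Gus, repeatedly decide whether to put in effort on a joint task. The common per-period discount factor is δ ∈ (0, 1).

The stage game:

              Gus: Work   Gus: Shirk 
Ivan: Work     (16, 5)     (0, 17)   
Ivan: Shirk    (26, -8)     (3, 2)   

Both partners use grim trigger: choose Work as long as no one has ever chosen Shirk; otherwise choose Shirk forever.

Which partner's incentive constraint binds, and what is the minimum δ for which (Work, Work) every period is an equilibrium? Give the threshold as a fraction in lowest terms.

For Ivan: deviation gain 26−16 = 10, per-period punishment loss 16−3 = 13. IC gives δ ≥ 10/23.
For Gus: gain 12, loss 3 per period, so δ ≥ 12/15 = 4/5.
The tighter constraint is Gus's, so cooperation needs δ ≥ 4/5.

Gus; δ ≥ 4/5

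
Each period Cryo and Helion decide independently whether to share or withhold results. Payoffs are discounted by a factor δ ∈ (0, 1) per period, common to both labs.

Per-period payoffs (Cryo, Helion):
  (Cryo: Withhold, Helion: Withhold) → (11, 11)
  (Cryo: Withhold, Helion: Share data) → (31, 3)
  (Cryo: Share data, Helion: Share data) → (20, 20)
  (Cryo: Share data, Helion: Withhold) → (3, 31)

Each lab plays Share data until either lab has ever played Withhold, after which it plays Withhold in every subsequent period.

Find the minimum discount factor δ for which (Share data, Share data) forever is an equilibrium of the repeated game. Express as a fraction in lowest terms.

Cooperation forever yields 20 each period: 20/(1−δ).
Deviating yields 31 once, then 11 forever: 31 + 11δ/(1−δ).
No profitable deviation requires 20/(1−δ) ≥ 31 + 11δ/(1−δ).
Multiplying by (1−δ): 20 ≥ 31(1−δ) + 11δ = 31 − 20δ.
So 20δ ≥ 11, i.e. δ ≥ 11/20.

11/20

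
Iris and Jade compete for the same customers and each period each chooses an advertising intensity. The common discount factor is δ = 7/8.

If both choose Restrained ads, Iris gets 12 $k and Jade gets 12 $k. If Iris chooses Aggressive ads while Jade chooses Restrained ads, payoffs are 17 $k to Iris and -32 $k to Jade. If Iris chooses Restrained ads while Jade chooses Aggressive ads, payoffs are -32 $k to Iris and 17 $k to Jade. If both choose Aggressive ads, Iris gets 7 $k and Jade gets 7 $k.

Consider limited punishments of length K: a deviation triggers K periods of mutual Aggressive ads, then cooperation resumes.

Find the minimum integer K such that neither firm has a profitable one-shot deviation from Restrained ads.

2

IC: δ(1−δ^K)/(1−δ) ≥ (17−12)/(12−7) = 1.
With δ = 7/8: need 1 − δ^K ≥ 1·(1−7/8)/(7/8), i.e. δ^K ≤ 0.8571.
Since (7/8)^1 = 0.8750 and (7/8)^2 = 0.7656, the smallest such K is 2.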